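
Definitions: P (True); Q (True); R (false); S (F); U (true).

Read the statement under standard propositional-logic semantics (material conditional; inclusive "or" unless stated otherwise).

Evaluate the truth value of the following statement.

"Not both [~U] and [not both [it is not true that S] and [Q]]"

True.

In symbols: ¬U ↑ (¬S ↑ Q)

¬U = ¬T = F
¬S = ¬F = T
¬S ↑ Q = T ↑ T = F
¬U ↑ (¬S ↑ Q) = F ↑ F = T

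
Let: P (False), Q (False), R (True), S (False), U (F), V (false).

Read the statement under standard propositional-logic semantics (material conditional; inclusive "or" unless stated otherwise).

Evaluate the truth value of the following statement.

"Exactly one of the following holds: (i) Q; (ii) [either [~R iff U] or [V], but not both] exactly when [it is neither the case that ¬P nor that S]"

The statement is false.

This is Q xor (((not R iff U) xor V) iff (not P nor S)).

not R = not True = False
not R iff U = False iff False = True
(not R iff U) xor V = True xor False = True
not P = not False = True
not P nor S = True nor False = False
((not R iff U) xor V) iff (not P nor S) = True iff False = False
Q xor (((not R iff U) xor V) iff (not P nor S)) = False xor False = False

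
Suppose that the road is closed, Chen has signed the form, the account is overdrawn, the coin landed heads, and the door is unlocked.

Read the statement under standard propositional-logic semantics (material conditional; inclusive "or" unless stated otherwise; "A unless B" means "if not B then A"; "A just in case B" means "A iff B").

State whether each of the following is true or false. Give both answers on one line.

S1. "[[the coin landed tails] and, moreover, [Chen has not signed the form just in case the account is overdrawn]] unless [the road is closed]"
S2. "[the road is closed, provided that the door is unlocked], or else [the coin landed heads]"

Let S = "the coin landed heads" (T), Q = "Chen has signed the form" (T), R = "the account is overdrawn" (T), P = "the road is closed" (T), U = "the door is locked" (F).

S1: This is (¬S ∧ (¬Q ↔ R)) ∨ P.

¬S = ¬T = F
¬Q = ¬T = F
¬Q ↔ R = F ↔ T = F
¬S ∧ (¬Q ↔ R) = F ∧ F = F
(¬S ∧ (¬Q ↔ R)) ∨ P = F ∨ T = T
So S1 is true.

S2: This is (¬U → P) ∨ S.

¬U = ¬F = T
¬U → P = T → T = T
(¬U → P) ∨ S = T ∨ T = T
Hence S2 is true.

S1 T / S2 T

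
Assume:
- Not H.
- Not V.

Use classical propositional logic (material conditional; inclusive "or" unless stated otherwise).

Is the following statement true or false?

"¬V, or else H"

The statement is true.

In symbols: not V or H

not V = not False = True
not V or H = True or False = True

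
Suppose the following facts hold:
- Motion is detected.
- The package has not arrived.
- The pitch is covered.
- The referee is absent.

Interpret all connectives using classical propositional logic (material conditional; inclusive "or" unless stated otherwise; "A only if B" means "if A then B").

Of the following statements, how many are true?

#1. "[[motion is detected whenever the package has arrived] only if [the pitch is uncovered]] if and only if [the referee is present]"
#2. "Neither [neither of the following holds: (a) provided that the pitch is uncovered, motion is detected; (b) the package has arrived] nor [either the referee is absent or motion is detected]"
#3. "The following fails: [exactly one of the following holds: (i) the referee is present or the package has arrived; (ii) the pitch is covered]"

Let Q = "the package has arrived" (F), P = "motion is detected" (T), R = "the pitch is covered" (T), S = "the referee is present" (F).

#1: Formalization: ((Q -> P) -> ~R) <-> S

Q -> P = F -> T = T
~R = ~T = F
(Q -> P) -> ~R = T -> F = F
((Q -> P) -> ~R) <-> S = F <-> F = T
So #1 is true.

#2: This is ((~R -> P) nor Q) nor (~S | P).

~R = ~T = F
~R -> P = F -> T = T
(~R -> P) nor Q = T nor F = F
~S = ~F = T
~S | P = T | T = T
((~R -> P) nor Q) nor (~S | P) = F nor T = F
Thus #2 is false.

#3: In symbols: ~((S | Q) xor R)

S | Q = F | F = F
(S | Q) xor R = F xor T = T
~((S | Q) xor R) = ~T = F
Thus #3 is false.

True statements: 1 (#1).

1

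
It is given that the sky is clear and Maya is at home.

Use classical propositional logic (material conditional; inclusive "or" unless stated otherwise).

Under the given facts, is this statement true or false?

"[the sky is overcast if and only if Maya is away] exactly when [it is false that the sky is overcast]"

Let P = "the sky is overcast" (False), Q = "Maya is at home" (True).
Formalization: (P iff not Q) iff not P

not Q = not True = False
P iff not Q = False iff False = True
not P = not False = True
(P iff not Q) iff not P = True iff True = True

The statement is true.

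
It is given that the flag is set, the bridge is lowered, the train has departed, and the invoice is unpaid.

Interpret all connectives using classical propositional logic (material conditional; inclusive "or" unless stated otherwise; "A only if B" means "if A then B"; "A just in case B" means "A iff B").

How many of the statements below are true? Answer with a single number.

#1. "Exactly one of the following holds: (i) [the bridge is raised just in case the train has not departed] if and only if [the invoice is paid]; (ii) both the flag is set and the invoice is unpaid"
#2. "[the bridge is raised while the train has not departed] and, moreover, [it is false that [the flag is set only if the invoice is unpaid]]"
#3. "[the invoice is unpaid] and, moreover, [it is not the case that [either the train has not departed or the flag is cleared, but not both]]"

Let Q = "the bridge is raised" (F), R = "the train has departed" (T), S = "the invoice is paid" (F), P = "the flag is set" (T).

#1: Formalization: ((Q <-> ~R) <-> S) xor (P & ~S)

~R = ~T = F
Q <-> ~R = F <-> F = T
(Q <-> ~R) <-> S = T <-> F = F
~S = ~F = T
P & ~S = T & T = T
((Q <-> ~R) <-> S) xor (P & ~S) = F xor T = T
Thus #1 is true.

#2: Parsed as (Q & ~R) & ~(P -> ~S)

~R = ~T = F
Q & ~R = F & F = F
~S = ~F = T
P -> ~S = T -> T = T
~(P -> ~S) = ~T = F
(Q & ~R) & ~(P -> ~S) = F & F = F
Thus #2 is false.

#3: In symbols: ~S & ~(~R xor ~P)

~S = ~F = T
~R = ~T = F
~P = ~T = F
~R xor ~P = F xor F = F
~(~R xor ~P) = ~F = T
~S & ~(~R xor ~P) = T & T = T
Hence #3 is true.

2 of the 3 statements are true (#1, #3).

2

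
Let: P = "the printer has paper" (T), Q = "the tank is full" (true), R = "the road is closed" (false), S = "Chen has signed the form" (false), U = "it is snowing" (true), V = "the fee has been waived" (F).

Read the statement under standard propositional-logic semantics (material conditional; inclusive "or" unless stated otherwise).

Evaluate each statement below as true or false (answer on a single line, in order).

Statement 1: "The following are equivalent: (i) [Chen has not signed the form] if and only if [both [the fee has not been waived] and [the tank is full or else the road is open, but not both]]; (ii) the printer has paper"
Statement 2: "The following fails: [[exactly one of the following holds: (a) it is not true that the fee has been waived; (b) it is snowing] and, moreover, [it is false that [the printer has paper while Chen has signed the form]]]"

Statement 1 False, Statement 2 True

Statement 1: Parsed as (¬S ↔ (¬V ∧ (Q ⊕ ¬R))) ↔ P

¬S = ¬F = T
¬V = ¬F = T
¬R = ¬F = T
Q ⊕ ¬R = T ⊕ T = F
¬V ∧ (Q ⊕ ¬R) = T ∧ F = F
¬S ↔ (¬V ∧ (Q ⊕ ¬R)) = T ↔ F = F
(¬S ↔ (¬V ∧ (Q ⊕ ¬R))) ↔ P = F ↔ T = F
So Statement 1 is false.

Statement 2: In symbols: ¬((¬V ⊕ U) ∧ ¬(P ∧ S))

¬V = ¬F = T
¬V ⊕ U = T ⊕ T = F
P ∧ S = T ∧ F = F
¬(P ∧ S) = ¬F = T
(¬V ⊕ U) ∧ ¬(P ∧ S) = F ∧ T = F
¬((¬V ⊕ U) ∧ ¬(P ∧ S)) = ¬F = T
Thus Statement 2 is true.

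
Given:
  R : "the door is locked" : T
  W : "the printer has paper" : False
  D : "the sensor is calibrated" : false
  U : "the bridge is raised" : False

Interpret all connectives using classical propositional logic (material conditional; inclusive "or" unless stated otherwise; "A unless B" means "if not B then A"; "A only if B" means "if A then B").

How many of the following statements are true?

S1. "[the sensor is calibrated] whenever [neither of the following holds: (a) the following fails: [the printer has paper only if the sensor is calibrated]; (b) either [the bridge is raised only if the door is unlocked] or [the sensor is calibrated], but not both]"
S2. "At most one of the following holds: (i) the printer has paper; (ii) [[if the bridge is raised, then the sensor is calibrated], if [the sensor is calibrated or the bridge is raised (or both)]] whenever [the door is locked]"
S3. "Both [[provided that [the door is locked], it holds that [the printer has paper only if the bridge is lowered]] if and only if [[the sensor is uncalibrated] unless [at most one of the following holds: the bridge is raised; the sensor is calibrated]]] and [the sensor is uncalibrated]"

3

S1: In symbols: (not (W -> D) nor ((U -> not R) xor D)) -> D

W -> D = False -> False = True
not (W -> D) = not True = False
not R = not True = False
U -> not R = False -> False = True
(U -> not R) xor D = True xor False = True
not (W -> D) nor ((U -> not R) xor D) = False nor True = False
(not (W -> D) nor ((U -> not R) xor D)) -> D = False -> False = True
Hence S1 is true.

S2: In symbols: W nand (R -> ((D or U) -> (U -> D)))

D or U = False or False = False
U -> D = False -> False = True
(D or U) -> (U -> D) = False -> True = True
R -> ((D or U) -> (U -> D)) = True -> True = True
W nand (R -> ((D or U) -> (U -> D))) = False nand True = True
Thus S2 is true.

S3: Formalization: ((R -> (W -> not U)) iff (not D or (U nand D))) and not D

not U = not False = True
W -> not U = False -> True = True
R -> (W -> not U) = True -> True = True
not D = not False = True
U nand D = False nand False = True
not D or (U nand D) = True or True = True
(R -> (W -> not U)) iff (not D or (U nand D)) = True iff True = True
not D = not False = True
((R -> (W -> not U)) iff (not D or (U nand D))) and not D = True and True = True
Thus S3 is true.

True statements: 3.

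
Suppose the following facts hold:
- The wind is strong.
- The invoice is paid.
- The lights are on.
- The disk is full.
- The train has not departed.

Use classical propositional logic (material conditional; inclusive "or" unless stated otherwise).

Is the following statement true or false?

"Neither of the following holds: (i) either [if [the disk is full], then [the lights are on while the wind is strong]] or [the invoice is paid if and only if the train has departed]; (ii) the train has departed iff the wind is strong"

The statement is false.

Let H = "the disk is full" (True), N = "the lights are on" (True), V = "the wind is strong" (True), R = "the invoice is paid" (True), D = "the train has departed" (False).
In symbols: ((H -> (N and V)) or (R iff D)) nor (D iff V)

N and V = True and True = True
H -> (N and V) = True -> True = True
R iff D = True iff False = False
(H -> (N and V)) or (R iff D) = True or False = True
D iff V = False iff True = False
((H -> (N and V)) or (R iff D)) nor (D iff V) = True nor False = False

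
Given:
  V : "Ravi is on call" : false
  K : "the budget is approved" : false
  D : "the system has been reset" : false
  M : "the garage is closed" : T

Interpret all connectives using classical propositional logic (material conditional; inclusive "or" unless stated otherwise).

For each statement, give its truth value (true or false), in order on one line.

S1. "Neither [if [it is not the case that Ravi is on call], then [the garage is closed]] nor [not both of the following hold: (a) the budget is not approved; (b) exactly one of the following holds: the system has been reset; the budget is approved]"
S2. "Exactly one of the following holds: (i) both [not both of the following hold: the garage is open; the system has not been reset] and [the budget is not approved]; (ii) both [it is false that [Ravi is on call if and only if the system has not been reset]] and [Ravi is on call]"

S1 F, S2 T

S1: Formalization: (~V -> M) nor (~K nand (D xor K))

~V = ~F = T
~V -> M = T -> T = T
~K = ~F = T
D xor K = F xor F = F
~K nand (D xor K) = T nand F = T
(~V -> M) nor (~K nand (D xor K)) = T nor T = F
Hence S1 is false.

S2: This is ((~M nand ~D) & ~K) xor (~(V <-> ~D) & V).

~M = ~T = F
~D = ~F = T
~M nand ~D = F nand T = T
~K = ~F = T
(~M nand ~D) & ~K = T & T = T
~D = ~F = T
V <-> ~D = F <-> T = F
~(V <-> ~D) = ~F = T
~(V <-> ~D) & V = T & F = F
((~M nand ~D) & ~K) xor (~(V <-> ~D) & V) = T xor F = T
Thus S2 is true.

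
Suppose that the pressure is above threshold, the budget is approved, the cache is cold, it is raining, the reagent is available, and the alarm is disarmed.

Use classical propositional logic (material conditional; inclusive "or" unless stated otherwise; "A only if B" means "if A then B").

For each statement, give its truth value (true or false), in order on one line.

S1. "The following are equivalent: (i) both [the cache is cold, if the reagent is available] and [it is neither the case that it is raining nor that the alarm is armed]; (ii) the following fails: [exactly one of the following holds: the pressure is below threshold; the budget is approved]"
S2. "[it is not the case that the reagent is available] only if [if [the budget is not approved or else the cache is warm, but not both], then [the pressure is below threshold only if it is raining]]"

Let U = "the reagent is available" (T), R = "the cache is warm" (F), S = "it is raining" (T), V = "the alarm is armed" (F), P = "the pressure is above threshold" (T), Q = "the budget is approved" (T).

S1: This is ((U → ¬R) ∧ (S ↓ V)) ↔ ¬(¬P ⊕ Q).

¬R = ¬F = T
U → ¬R = T → T = T
S ↓ V = T ↓ F = F
(U → ¬R) ∧ (S ↓ V) = T ∧ F = F
¬P = ¬T = F
¬P ⊕ Q = F ⊕ T = T
¬(¬P ⊕ Q) = ¬T = F
((U → ¬R) ∧ (S ↓ V)) ↔ ¬(¬P ⊕ Q) = F ↔ F = T
Thus S1 is true.

S2: This is ¬U → ((¬Q ⊕ R) → (¬P → S)).

¬U = ¬T = F
¬Q = ¬T = F
¬Q ⊕ R = F ⊕ F = F
¬P = ¬T = F
¬P → S = F → T = T
(¬Q ⊕ R) → (¬P → S) = F → T = T
¬U → ((¬Q ⊕ R) → (¬P → S)) = F → T = T
Thus S2 is true.

S1 T; S2 T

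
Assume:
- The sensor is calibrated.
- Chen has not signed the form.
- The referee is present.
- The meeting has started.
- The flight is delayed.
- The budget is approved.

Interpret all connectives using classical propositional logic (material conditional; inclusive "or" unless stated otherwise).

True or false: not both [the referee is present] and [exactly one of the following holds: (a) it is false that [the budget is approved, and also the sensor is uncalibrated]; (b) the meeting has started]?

true

Let K = "the referee is present" (T), U = "the budget is approved" (T), L = "the sensor is calibrated" (T), H = "the meeting has started" (T).
This is K ↑ (¬(U ∧ ¬L) ⊕ H).

¬L = ¬T = F
U ∧ ¬L = T ∧ F = F
¬(U ∧ ¬L) = ¬F = T
¬(U ∧ ¬L) ⊕ H = T ⊕ T = F
K ↑ (¬(U ∧ ¬L) ⊕ H) = T ↑ F = T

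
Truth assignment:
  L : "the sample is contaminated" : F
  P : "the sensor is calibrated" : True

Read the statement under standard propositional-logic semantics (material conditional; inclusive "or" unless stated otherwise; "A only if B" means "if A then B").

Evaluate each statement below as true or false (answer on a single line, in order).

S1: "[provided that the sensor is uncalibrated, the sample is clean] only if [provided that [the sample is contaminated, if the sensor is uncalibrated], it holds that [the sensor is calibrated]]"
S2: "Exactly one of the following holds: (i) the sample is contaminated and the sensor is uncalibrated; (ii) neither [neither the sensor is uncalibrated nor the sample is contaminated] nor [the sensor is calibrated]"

S1: Parsed as (~P -> ~L) -> ((~P -> L) -> P)

~P = ~T = F
~L = ~F = T
~P -> ~L = F -> T = T
~P = ~T = F
~P -> L = F -> F = T
(~P -> L) -> P = T -> T = T
(~P -> ~L) -> ((~P -> L) -> P) = T -> T = T
So S1 is true.

S2: This is (L & ~P) xor ((~P nor L) nor P).

~P = ~T = F
L & ~P = F & F = F
~P = ~T = F
~P nor L = F nor F = T
(~P nor L) nor P = T nor T = F
(L & ~P) xor ((~P nor L) nor P) = F xor F = F
Hence S2 is false.

S1 True, S2 False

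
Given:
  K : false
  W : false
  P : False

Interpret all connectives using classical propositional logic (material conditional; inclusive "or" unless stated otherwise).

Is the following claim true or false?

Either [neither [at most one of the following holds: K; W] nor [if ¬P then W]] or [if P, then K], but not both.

This is ((K nand W) nor (~P -> W)) xor (P -> K).

K nand W = F nand F = T
~P = ~F = T
~P -> W = T -> F = F
(K nand W) nor (~P -> W) = T nor F = F
P -> K = F -> F = T
((K nand W) nor (~P -> W)) xor (P -> K) = F xor T = T

true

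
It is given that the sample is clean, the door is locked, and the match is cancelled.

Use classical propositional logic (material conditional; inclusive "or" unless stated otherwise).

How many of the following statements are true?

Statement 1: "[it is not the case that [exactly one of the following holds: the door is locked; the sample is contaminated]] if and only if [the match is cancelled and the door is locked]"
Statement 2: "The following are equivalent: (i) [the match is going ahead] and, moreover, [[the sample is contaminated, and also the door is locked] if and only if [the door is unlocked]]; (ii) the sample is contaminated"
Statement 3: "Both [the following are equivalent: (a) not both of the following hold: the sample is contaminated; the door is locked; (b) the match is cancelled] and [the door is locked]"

2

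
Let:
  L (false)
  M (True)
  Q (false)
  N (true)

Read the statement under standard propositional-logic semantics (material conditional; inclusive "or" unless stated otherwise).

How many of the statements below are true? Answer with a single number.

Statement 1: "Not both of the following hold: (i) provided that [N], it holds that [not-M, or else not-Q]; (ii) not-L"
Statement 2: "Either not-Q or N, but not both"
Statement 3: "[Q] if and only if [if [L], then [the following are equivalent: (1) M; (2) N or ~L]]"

Statement 1: Parsed as (N -> (not M or not Q)) nand not L

not M = not True = False
not Q = not False = True
not M or not Q = False or True = True
N -> (not M or not Q) = True -> True = True
not L = not False = True
(N -> (not M or not Q)) nand not L = True nand True = False
So Statement 1 is false.

Statement 2: In symbols: not Q xor N

not Q = not False = True
not Q xor N = True xor True = False
Thus Statement 2 is false.

Statement 3: Formalization: Q iff (L -> (M iff (N or not L)))

not L = not False = True
N or not L = True or True = True
M iff (N or not L) = True iff True = True
L -> (M iff (N or not L)) = False -> True = True
Q iff (L -> (M iff (N or not L))) = False iff True = False
So Statement 3 is false.

0 of the 3 statements are true (none).

0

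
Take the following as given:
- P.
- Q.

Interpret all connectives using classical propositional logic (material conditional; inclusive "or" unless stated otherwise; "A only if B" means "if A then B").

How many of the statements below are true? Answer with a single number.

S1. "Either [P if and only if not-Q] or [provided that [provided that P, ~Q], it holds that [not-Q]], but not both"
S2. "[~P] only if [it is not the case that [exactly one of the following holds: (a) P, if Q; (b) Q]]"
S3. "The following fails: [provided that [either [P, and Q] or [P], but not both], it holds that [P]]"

2

S1: Formalization: (P ↔ ¬Q) ⊕ ((P → ¬Q) → ¬Q)

¬Q = ¬T = F
P ↔ ¬Q = T ↔ F = F
¬Q = ¬T = F
P → ¬Q = T → F = F
¬Q = ¬T = F
(P → ¬Q) → ¬Q = F → F = T
(P ↔ ¬Q) ⊕ ((P → ¬Q) → ¬Q) = F ⊕ T = T
So S1 is true.

S2: This is ¬P → ¬((Q → P) ⊕ Q).

¬P = ¬T = F
Q → P = T → T = T
(Q → P) ⊕ Q = T ⊕ T = F
¬((Q → P) ⊕ Q) = ¬F = T
¬P → ¬((Q → P) ⊕ Q) = F → T = T
Hence S2 is true.

S3: Formalization: ¬(((P ∧ Q) ⊕ P) → P)

P ∧ Q = T ∧ T = T
(P ∧ Q) ⊕ P = T ⊕ T = F
((P ∧ Q) ⊕ P) → P = F → T = T
¬(((P ∧ Q) ⊕ P) → P) = ¬T = F
Thus S3 is false.

True statements: 2.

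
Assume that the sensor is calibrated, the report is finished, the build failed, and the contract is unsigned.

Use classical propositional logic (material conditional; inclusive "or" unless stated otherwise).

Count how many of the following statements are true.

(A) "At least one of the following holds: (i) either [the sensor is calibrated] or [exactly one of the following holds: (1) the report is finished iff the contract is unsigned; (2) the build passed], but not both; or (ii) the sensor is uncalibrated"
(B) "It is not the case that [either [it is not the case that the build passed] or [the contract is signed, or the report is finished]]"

Let P = "the sensor is calibrated" (T), Q = "the report is finished" (T), S = "the contract is signed" (F), R = "the build passed" (F).

(A): This is (P ⊕ ((Q ↔ ¬S) ⊕ R)) ∨ ¬P.

¬S = ¬F = T
Q ↔ ¬S = T ↔ T = T
(Q ↔ ¬S) ⊕ R = T ⊕ F = T
P ⊕ ((Q ↔ ¬S) ⊕ R) = T ⊕ T = F
¬P = ¬T = F
(P ⊕ ((Q ↔ ¬S) ⊕ R)) ∨ ¬P = F ∨ F = F
Hence (A) is false.

(B): Parsed as ¬(¬R ∨ (S ∨ Q))

¬R = ¬F = T
S ∨ Q = F ∨ T = T
¬R ∨ (S ∨ Q) = T ∨ T = T
¬(¬R ∨ (S ∨ Q)) = ¬T = F
So (B) is false.

0 of the 2 statements are true (none).

0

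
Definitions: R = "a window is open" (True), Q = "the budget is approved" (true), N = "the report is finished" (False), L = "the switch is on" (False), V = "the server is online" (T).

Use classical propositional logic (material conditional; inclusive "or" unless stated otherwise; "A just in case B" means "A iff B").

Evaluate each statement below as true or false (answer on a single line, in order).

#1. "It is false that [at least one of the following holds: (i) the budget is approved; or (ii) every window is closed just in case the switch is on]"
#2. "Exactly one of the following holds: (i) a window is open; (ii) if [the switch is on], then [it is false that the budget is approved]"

#1 F; #2 F

#1: In symbols: ¬(Q ∨ (¬R ↔ L))

¬R = ¬T = F
¬R ↔ L = F ↔ F = T
Q ∨ (¬R ↔ L) = T ∨ T = T
¬(Q ∨ (¬R ↔ L)) = ¬T = F
Thus #1 is false.

#2: Formalization: R ⊕ (L → ¬Q)

¬Q = ¬T = F
L → ¬Q = F → F = T
R ⊕ (L → ¬Q) = T ⊕ T = F
Thus #2 is false.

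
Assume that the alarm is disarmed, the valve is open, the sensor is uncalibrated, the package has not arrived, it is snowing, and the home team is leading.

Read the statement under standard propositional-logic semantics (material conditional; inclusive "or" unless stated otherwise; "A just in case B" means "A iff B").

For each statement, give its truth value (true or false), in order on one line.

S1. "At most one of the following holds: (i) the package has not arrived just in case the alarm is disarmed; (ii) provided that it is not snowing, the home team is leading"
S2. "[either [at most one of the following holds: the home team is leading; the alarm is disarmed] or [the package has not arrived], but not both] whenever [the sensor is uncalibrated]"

Let S = "the package has arrived" (F), P = "the alarm is armed" (F), U = "it is snowing" (T), V = "the home team is leading" (T), R = "the sensor is calibrated" (F).

S1: In symbols: (~S <-> ~P) nand (~U -> V)

~S = ~F = T
~P = ~F = T
~S <-> ~P = T <-> T = T
~U = ~T = F
~U -> V = F -> T = T
(~S <-> ~P) nand (~U -> V) = T nand T = F
Hence S1 is false.

S2: This is ~R -> ((V nand ~P) xor ~S).

~R = ~F = T
~P = ~F = T
V nand ~P = T nand T = F
~S = ~F = T
(V nand ~P) xor ~S = F xor T = T
~R -> ((V nand ~P) xor ~S) = T -> T = T
So S2 is true.

S1 F; S2 T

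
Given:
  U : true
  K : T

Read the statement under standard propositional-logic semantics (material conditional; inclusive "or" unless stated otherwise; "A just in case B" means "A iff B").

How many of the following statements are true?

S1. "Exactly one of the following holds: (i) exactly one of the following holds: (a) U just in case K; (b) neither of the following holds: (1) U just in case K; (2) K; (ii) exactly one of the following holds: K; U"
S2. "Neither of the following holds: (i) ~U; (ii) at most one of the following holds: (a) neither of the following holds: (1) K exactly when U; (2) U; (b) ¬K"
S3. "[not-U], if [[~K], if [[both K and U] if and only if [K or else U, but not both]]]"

1

S1: In symbols: ((U <-> K) xor ((U <-> K) nor K)) xor (K xor U)

U <-> K = T <-> T = T
U <-> K = T <-> T = T
(U <-> K) nor K = T nor T = F
(U <-> K) xor ((U <-> K) nor K) = T xor F = T
K xor U = T xor T = F
((U <-> K) xor ((U <-> K) nor K)) xor (K xor U) = T xor F = T
So S1 is true.

S2: This is ~U nor (((K <-> U) nor U) nand ~K).

~U = ~T = F
K <-> U = T <-> T = T
(K <-> U) nor U = T nor T = F
~K = ~T = F
((K <-> U) nor U) nand ~K = F nand F = T
~U nor (((K <-> U) nor U) nand ~K) = F nor T = F
Thus S2 is false.

S3: Formalization: (((K & U) <-> (K xor U)) -> ~K) -> ~U

K & U = T & T = T
K xor U = T xor T = F
(K & U) <-> (K xor U) = T <-> F = F
~K = ~T = F
((K & U) <-> (K xor U)) -> ~K = F -> F = T
~U = ~T = F
(((K & U) <-> (K xor U)) -> ~K) -> ~U = T -> F = F
Thus S3 is false.

1 of the 3 statements is true.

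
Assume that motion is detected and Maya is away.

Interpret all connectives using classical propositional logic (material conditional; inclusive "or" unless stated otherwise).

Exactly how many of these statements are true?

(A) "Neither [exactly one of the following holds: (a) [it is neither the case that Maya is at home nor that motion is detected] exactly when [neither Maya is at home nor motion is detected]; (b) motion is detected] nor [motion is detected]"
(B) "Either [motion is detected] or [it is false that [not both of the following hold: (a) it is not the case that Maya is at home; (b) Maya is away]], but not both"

0

Let Q = "Maya is at home" (F), P = "motion is detected" (T).

(A): In symbols: (((Q nor P) <-> (Q nor P)) xor P) nor P

Q nor P = F nor T = F
Q nor P = F nor T = F
(Q nor P) <-> (Q nor P) = F <-> F = T
((Q nor P) <-> (Q nor P)) xor P = T xor T = F
(((Q nor P) <-> (Q nor P)) xor P) nor P = F nor T = F
Thus (A) is false.

(B): Formalization: P xor ~(~Q nand ~Q)

~Q = ~F = T
~Q = ~F = T
~Q nand ~Q = T nand T = F
~(~Q nand ~Q) = ~F = T
P xor ~(~Q nand ~Q) = T xor T = F
So (B) is false.

Count: 0.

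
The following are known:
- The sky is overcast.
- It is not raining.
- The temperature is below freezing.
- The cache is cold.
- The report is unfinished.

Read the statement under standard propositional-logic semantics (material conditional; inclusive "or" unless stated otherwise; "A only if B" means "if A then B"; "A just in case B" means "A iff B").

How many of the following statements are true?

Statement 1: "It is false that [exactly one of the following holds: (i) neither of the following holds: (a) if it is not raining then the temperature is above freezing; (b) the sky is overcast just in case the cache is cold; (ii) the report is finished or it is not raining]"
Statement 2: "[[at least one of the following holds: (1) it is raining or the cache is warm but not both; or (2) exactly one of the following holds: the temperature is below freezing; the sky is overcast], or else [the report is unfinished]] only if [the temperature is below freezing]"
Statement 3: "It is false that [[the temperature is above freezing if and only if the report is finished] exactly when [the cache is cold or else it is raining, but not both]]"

1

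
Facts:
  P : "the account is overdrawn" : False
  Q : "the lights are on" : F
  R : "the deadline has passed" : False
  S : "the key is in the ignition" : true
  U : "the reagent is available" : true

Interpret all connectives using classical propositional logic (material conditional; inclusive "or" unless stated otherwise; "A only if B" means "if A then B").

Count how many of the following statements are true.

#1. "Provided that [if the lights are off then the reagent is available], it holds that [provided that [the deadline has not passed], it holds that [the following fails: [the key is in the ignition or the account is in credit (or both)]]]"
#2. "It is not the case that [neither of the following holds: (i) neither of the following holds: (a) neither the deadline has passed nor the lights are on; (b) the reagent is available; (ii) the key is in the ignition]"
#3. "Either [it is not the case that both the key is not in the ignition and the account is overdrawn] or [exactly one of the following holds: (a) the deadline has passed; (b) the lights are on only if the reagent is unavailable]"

#1: Formalization: (¬Q → U) → (¬R → ¬(S ∨ ¬P))

¬Q = ¬F = T
¬Q → U = T → T = T
¬R = ¬F = T
¬P = ¬F = T
S ∨ ¬P = T ∨ T = T
¬(S ∨ ¬P) = ¬T = F
¬R → ¬(S ∨ ¬P) = T → F = F
(¬Q → U) → (¬R → ¬(S ∨ ¬P)) = T → F = F
So #1 is false.

#2: Parsed as ¬(((R ↓ Q) ↓ U) ↓ S)

R ↓ Q = F ↓ F = T
(R ↓ Q) ↓ U = T ↓ T = F
((R ↓ Q) ↓ U) ↓ S = F ↓ T = F
¬(((R ↓ Q) ↓ U) ↓ S) = ¬F = T
Thus #2 is true.

#3: Formalization: (¬S ↑ P) ∨ (R ⊕ (Q → ¬U))

¬S = ¬T = F
¬S ↑ P = F ↑ F = T
¬U = ¬T = F
Q → ¬U = F → F = T
R ⊕ (Q → ¬U) = F ⊕ T = T
(¬S ↑ P) ∨ (R ⊕ (Q → ¬U)) = T ∨ T = T
Hence #3 is true.

2 of the 3 statements are true (#2, #3).

2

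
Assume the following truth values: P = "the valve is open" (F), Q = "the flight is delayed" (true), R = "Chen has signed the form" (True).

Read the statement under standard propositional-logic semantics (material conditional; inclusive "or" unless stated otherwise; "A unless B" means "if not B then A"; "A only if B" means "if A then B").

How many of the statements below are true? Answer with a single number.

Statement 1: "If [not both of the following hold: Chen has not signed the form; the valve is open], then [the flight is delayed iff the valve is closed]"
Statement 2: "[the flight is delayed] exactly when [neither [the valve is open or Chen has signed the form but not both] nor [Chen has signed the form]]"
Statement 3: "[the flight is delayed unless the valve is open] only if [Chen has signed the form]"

2

Statement 1: Parsed as (¬R ↑ P) → (Q ↔ ¬P)

¬R = ¬T = F
¬R ↑ P = F ↑ F = T
¬P = ¬F = T
Q ↔ ¬P = T ↔ T = T
(¬R ↑ P) → (Q ↔ ¬P) = T → T = T
Hence Statement 1 is true.

Statement 2: In symbols: Q ↔ ((P ⊕ R) ↓ R)

P ⊕ R = F ⊕ T = T
(P ⊕ R) ↓ R = T ↓ T = F
Q ↔ ((P ⊕ R) ↓ R) = T ↔ F = F
Thus Statement 2 is false.

Statement 3: In symbols: (Q ∨ P) → R

Q ∨ P = T ∨ F = T
(Q ∨ P) → R = T → T = T
Thus Statement 3 is true.

True statements: 2 (Statement 1, Statement 3).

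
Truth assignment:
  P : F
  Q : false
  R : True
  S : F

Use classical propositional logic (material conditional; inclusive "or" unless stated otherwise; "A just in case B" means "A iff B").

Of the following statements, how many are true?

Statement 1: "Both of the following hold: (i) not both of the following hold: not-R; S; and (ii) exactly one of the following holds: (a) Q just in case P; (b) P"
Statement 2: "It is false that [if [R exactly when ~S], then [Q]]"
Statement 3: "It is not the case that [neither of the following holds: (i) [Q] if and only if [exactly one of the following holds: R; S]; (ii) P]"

2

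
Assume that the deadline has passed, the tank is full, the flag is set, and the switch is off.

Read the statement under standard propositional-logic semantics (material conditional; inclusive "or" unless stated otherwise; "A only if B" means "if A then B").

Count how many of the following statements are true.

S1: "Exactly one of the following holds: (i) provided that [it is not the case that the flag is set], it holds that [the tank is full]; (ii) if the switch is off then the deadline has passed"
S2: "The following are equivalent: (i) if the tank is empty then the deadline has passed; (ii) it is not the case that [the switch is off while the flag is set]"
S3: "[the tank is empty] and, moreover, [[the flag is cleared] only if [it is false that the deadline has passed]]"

Let R = "the flag is set" (True), Q = "the tank is full" (True), S = "the switch is on" (False), P = "the deadline has passed" (True).

S1: This is (not R -> Q) xor (not S -> P).

not R = not True = False
not R -> Q = False -> True = True
not S = not False = True
not S -> P = True -> True = True
(not R -> Q) xor (not S -> P) = True xor True = False
Hence S1 is false.

S2: In symbols: (not Q -> P) iff not (not S and R)

not Q = not True = False
not Q -> P = False -> True = True
not S = not False = True
not S and R = True and True = True
not (not S and R) = not True = False
(not Q -> P) iff not (not S and R) = True iff False = False
So S2 is false.

S3: In symbols: not Q and (not R -> not P)

not Q = not True = False
not R = not True = False
not P = not True = False
not R -> not P = False -> False = True
not Q and (not R -> not P) = False and True = False
Hence S3 is false.

0 of the 3 statements are true (none).

0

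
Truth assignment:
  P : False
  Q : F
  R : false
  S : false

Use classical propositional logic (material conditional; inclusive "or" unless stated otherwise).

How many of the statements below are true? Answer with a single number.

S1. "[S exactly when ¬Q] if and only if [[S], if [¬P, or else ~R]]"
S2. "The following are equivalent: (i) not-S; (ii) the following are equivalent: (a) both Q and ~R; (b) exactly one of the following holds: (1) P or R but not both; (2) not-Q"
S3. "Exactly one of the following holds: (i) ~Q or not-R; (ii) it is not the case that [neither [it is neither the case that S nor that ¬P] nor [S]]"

2

S1: In symbols: (S <-> ~Q) <-> ((~P | ~R) -> S)

~Q = ~F = T
S <-> ~Q = F <-> T = F
~P = ~F = T
~R = ~F = T
~P | ~R = T | T = T
(~P | ~R) -> S = T -> F = F
(S <-> ~Q) <-> ((~P | ~R) -> S) = F <-> F = T
Thus S1 is true.

S2: This is ~S <-> ((Q & ~R) <-> ((P xor R) xor ~Q)).

~S = ~F = T
~R = ~F = T
Q & ~R = F & T = F
P xor R = F xor F = F
~Q = ~F = T
(P xor R) xor ~Q = F xor T = T
(Q & ~R) <-> ((P xor R) xor ~Q) = F <-> T = F
~S <-> ((Q & ~R) <-> ((P xor R) xor ~Q)) = T <-> F = F
Thus S2 is false.

S3: This is (~Q | ~R) xor ~((S nor ~P) nor S).

~Q = ~F = T
~R = ~F = T
~Q | ~R = T | T = T
~P = ~F = T
S nor ~P = F nor T = F
(S nor ~P) nor S = F nor F = T
~((S nor ~P) nor S) = ~T = F
(~Q | ~R) xor ~((S nor ~P) nor S) = T xor F = T
Thus S3 is true.

Count: 2.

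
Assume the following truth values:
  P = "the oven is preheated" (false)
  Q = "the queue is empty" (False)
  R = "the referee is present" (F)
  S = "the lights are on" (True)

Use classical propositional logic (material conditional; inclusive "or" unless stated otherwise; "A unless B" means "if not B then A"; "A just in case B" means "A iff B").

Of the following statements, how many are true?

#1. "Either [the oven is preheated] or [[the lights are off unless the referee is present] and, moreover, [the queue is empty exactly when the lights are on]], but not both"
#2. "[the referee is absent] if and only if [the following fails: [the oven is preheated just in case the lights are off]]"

#1: In symbols: P xor ((not S or R) and (Q iff S))

not S = not True = False
not S or R = False or False = False
Q iff S = False iff True = False
(not S or R) and (Q iff S) = False and False = False
P xor ((not S or R) and (Q iff S)) = False xor False = False
Hence #1 is false.

#2: Formalization: not R iff not (P iff not S)

not R = not False = True
not S = not True = False
P iff not S = False iff False = True
not (P iff not S) = not True = False
not R iff not (P iff not S) = True iff False = False
Thus #2 is false.

0 of the 2 statements are true (none).

0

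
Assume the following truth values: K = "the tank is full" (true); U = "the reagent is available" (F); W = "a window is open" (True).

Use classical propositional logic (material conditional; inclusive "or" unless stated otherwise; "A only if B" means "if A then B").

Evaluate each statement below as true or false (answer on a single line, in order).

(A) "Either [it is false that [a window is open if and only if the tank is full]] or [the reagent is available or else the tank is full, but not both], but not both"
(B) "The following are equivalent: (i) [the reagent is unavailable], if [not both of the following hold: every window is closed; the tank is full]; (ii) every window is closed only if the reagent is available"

(A): Formalization: ~(W <-> K) xor (U xor K)

W <-> K = T <-> T = T
~(W <-> K) = ~T = F
U xor K = F xor T = T
~(W <-> K) xor (U xor K) = F xor T = T
Hence (A) is true.

(B): Formalization: ((~W nand K) -> ~U) <-> (~W -> U)

~W = ~T = F
~W nand K = F nand T = T
~U = ~F = T
(~W nand K) -> ~U = T -> T = T
~W = ~T = F
~W -> U = F -> F = T
((~W nand K) -> ~U) <-> (~W -> U) = T <-> T = T
Thus (B) is true.

(A) true / (B) true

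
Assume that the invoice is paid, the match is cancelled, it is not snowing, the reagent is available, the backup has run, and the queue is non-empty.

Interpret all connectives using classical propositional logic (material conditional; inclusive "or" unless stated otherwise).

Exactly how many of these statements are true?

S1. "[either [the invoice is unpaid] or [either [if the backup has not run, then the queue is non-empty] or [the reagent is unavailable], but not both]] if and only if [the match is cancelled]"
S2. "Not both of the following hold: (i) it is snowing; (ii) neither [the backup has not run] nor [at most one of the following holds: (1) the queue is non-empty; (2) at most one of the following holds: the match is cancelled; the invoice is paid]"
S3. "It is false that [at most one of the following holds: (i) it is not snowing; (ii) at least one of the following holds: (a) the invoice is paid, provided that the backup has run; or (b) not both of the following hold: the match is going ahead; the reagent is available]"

3

Let P = "the invoice is paid" (T), U = "the backup has run" (T), V = "the queue is empty" (F), S = "the reagent is available" (T), Q = "the match is cancelled" (T), R = "it is snowing" (F).

S1: This is (¬P ∨ ((¬U → ¬V) ⊕ ¬S)) ↔ Q.

¬P = ¬T = F
¬U = ¬T = F
¬V = ¬F = T
¬U → ¬V = F → T = T
¬S = ¬T = F
(¬U → ¬V) ⊕ ¬S = T ⊕ F = T
¬P ∨ ((¬U → ¬V) ⊕ ¬S) = F ∨ T = T
(¬P ∨ ((¬U → ¬V) ⊕ ¬S)) ↔ Q = T ↔ T = T
So S1 is true.

S2: This is R ↑ (¬U ↓ (¬V ↑ (Q ↑ P))).

¬U = ¬T = F
¬V = ¬F = T
Q ↑ P = T ↑ T = F
¬V ↑ (Q ↑ P) = T ↑ F = T
¬U ↓ (¬V ↑ (Q ↑ P)) = F ↓ T = F
R ↑ (¬U ↓ (¬V ↑ (Q ↑ P))) = F ↑ F = T
Hence S2 is true.

S3: Formalization: ¬(¬R ↑ ((U → P) ∨ (¬Q ↑ S)))

¬R = ¬F = T
U → P = T → T = T
¬Q = ¬T = F
¬Q ↑ S = F ↑ T = T
(U → P) ∨ (¬Q ↑ S) = T ∨ T = T
¬R ↑ ((U → P) ∨ (¬Q ↑ S)) = T ↑ T = F
¬(¬R ↑ ((U → P) ∨ (¬Q ↑ S))) = ¬F = T
Thus S3 is true.

Count: 3.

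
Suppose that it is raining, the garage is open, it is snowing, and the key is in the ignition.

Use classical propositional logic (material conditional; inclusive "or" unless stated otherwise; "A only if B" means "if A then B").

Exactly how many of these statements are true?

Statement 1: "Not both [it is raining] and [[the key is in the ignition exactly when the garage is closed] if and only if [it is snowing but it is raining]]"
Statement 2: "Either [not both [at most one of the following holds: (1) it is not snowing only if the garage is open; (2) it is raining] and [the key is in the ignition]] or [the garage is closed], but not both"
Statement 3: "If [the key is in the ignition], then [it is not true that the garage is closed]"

3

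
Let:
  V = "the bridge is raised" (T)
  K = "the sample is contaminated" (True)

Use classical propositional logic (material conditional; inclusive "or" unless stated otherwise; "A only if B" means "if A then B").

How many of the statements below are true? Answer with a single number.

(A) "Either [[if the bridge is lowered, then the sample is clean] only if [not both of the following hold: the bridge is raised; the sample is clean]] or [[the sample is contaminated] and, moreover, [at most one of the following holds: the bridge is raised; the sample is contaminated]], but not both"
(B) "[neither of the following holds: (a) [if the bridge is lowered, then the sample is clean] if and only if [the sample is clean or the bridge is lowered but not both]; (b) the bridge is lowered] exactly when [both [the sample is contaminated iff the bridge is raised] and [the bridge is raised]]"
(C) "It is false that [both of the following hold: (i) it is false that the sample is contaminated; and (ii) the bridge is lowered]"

3

(A): This is ((not V -> not K) -> (V nand not K)) xor (K and (V nand K)).

not V = not True = False
not K = not True = False
not V -> not K = False -> False = True
not K = not True = False
V nand not K = True nand False = True
(not V -> not K) -> (V nand not K) = True -> True = True
V nand K = True nand True = False
K and (V nand K) = True and False = False
((not V -> not K) -> (V nand not K)) xor (K and (V nand K)) = True xor False = True
Thus (A) is true.

(B): This is (((not V -> not K) iff (not K xor not V)) nor not V) iff ((K iff V) and V).

not V = not True = False
not K = not True = False
not V -> not K = False -> False = True
not K = not True = False
not V = not True = False
not K xor not V = False xor False = False
(not V -> not K) iff (not K xor not V) = True iff False = False
not V = not True = False
((not V -> not K) iff (not K xor not V)) nor not V = False nor False = True
K iff V = True iff True = True
(K iff V) and V = True and True = True
(((not V -> not K) iff (not K xor not V)) nor not V) iff ((K iff V) and V) = True iff True = True
Thus (B) is true.

(C): Formalization: not (not K and not V)

not K = not True = False
not V = not True = False
not K and not V = False and False = False
not (not K and not V) = not False = True
Hence (C) is true.

3 of the 3 statements are true ((A), (B), (C)).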